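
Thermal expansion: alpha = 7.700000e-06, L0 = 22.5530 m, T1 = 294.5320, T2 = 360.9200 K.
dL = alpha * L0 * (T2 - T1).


dT = 66.3880 K
dL = 7.700000e-06 * 22.5530 * 66.3880 = 0.011529 m
L_final = 22.564529 m

dL = 0.011529 m


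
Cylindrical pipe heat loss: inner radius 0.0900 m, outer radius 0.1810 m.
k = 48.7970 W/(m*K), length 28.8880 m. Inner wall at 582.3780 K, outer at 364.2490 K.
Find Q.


dT = 218.1290 K
ln(ro/ri) = 0.6987
Q = 2*pi*48.7970*28.8880*218.1290 / 0.6987 = 2765164.5968 W

2765164.5968 W


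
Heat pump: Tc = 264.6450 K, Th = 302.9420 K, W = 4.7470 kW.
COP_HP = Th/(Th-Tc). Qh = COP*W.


COP = 302.9420 / 38.2970 = 7.9103
Qh = 7.9103 * 4.7470 = 37.5503 kW

COP = 7.9103, Qh = 37.5503 kW


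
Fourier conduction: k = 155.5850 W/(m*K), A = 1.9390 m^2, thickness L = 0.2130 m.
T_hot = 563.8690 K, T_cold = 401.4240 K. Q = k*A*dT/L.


dT = 162.4450 K
Q = 155.5850 * 1.9390 * 162.4450 / 0.2130 = 230076.5086 W

230076.5086 W


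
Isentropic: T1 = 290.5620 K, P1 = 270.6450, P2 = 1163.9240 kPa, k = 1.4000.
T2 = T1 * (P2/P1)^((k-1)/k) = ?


(k-1)/k = 0.2857
(P2/P1)^exp = 1.5171
T2 = 290.5620 * 1.5171 = 440.8043 K

440.8043 K


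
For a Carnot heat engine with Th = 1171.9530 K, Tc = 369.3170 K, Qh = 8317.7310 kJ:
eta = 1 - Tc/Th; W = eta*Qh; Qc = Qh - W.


eta = 1 - 369.3170/1171.9530 = 0.6849
W = 0.6849 * 8317.7310 = 5696.5683 kJ
Qc = 8317.7310 - 5696.5683 = 2621.1627 kJ

eta = 68.4870%, W = 5696.5683 kJ, Qc = 2621.1627 kJ


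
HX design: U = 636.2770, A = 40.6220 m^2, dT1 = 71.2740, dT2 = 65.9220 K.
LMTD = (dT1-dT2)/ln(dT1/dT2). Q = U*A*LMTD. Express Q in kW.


LMTD = 68.5632 K
Q = 636.2770 * 40.6220 * 68.5632 = 1772142.0717 W = 1772.1421 kW

1772.1421 kW


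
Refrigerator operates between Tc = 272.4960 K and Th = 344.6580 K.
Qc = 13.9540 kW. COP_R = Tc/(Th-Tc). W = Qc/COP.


COP = 272.4960 / 72.1620 = 3.7762
W = 13.9540 / 3.7762 = 3.6953 kW

COP = 3.7762, W = 3.6953 kW


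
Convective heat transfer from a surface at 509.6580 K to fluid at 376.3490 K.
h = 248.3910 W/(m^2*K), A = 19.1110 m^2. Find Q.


dT = 133.3090 K
Q = 248.3910 * 19.1110 * 133.3090 = 632817.8765 W

632817.8765 W


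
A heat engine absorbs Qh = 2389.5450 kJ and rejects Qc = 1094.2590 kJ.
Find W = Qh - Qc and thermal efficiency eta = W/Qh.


W = 2389.5450 - 1094.2590 = 1295.2860 kJ
eta = 1295.2860 / 2389.5450 = 0.5421 = 54.2064%

W = 1295.2860 kJ, eta = 54.2064%


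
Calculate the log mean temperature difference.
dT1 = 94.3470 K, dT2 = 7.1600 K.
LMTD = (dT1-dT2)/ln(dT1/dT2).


dT1/dT2 = 13.1770
ln(dT1/dT2) = 2.5785
LMTD = 87.1870 / 2.5785 = 33.8135 K

33.8135 K


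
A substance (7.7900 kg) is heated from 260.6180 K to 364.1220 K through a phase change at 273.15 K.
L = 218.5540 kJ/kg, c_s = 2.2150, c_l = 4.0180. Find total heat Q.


Q1 (sensible, solid) = 7.7900 * 2.2150 * 12.5320 = 216.2378 kJ
Q2 (latent) = 7.7900 * 218.5540 = 1702.5357 kJ
Q3 (sensible, liquid) = 7.7900 * 4.0180 * 90.9720 = 2847.4436 kJ
Q_total = 4766.2171 kJ

4766.2171 kJ


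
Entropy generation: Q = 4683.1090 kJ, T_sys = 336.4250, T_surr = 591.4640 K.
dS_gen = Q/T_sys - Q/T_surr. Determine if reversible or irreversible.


dS_sys = 4683.1090/336.4250 = 13.9202 kJ/K
dS_surr = -4683.1090/591.4640 = -7.9178 kJ/K
dS_gen = 13.9202 - 7.9178 = 6.0024 kJ/K (irreversible)

dS_gen = 6.0024 kJ/K, irreversible


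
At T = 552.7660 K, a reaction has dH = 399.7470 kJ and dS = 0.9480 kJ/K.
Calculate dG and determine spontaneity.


T*dS = 552.7660 * 0.9480 = 524.0222 kJ
dG = 399.7470 - 524.0222 = -124.2752 kJ (spontaneous)

dG = -124.2752 kJ, spontaneous


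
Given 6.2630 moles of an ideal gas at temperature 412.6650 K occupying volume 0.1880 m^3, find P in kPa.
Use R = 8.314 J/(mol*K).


P = nRT/V = 6.2630 * 8.314 * 412.6650 / 0.1880
= 21487.7067 / 0.1880 = 114296.3123 Pa = 114.2963 kPa

114.2963 kPa


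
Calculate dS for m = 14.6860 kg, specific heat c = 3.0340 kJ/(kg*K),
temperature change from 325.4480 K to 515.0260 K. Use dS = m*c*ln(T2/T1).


T2/T1 = 1.5825
ln(T2/T1) = 0.4590
dS = 14.6860 * 3.0340 * 0.4590 = 20.4525 kJ/K

20.4525 kJ/K


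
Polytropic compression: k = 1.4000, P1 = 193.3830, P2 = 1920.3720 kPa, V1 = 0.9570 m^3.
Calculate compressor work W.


(k-1)/k = 0.2857
(P2/P1)^exp = 1.9268
W = 3.5000 * 193.3830 * 0.9570 * (1.9268 - 1) = 600.3539 kJ

600.3539 kJ


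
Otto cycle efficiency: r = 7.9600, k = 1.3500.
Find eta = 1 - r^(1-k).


r^(k-1) = 2.0669
eta = 1 - 1/2.0669 = 0.5162 = 51.6184%

51.6184%


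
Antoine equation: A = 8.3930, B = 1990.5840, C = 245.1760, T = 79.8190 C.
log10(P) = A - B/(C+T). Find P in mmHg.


C+T = 324.9950
B/(C+T) = 6.1250
log10(P) = 8.3930 - 6.1250 = 2.2680
P = 10^2.2680 = 185.3668 mmHg

185.3668 mmHg


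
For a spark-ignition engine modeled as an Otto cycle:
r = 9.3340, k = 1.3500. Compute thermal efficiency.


r^(k-1) = 2.1854
eta = 1 - 1/2.1854 = 0.5424 = 54.2410%

54.2410%


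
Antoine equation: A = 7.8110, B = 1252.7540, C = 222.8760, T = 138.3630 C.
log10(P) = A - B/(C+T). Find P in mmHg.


C+T = 361.2390
B/(C+T) = 3.4679
log10(P) = 7.8110 - 3.4679 = 4.3431
P = 10^4.3431 = 22032.4737 mmHg

22032.4737 mmHg


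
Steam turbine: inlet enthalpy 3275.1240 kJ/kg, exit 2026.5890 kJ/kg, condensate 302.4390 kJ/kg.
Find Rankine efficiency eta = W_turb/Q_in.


W = 1248.5350 kJ/kg
Q_in = 2972.6850 kJ/kg
eta = 0.4200 = 42.0002%

eta = 42.0002%


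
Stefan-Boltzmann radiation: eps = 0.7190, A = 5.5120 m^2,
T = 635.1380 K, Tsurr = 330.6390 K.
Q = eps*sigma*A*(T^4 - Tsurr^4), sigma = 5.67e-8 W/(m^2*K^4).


T^4 = 1.6273e+11
Tsurr^4 = 1.1951e+10
Q = 0.7190 * 5.67e-8 * 5.5120 * 1.5078e+11 = 33881.7787 W

33881.7787 W


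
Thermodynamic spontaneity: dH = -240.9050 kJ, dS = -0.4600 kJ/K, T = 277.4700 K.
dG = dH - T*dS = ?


T*dS = 277.4700 * -0.4600 = -127.6362 kJ
dG = -240.9050 + 127.6362 = -113.2688 kJ (spontaneous)

dG = -113.2688 kJ, spontaneous


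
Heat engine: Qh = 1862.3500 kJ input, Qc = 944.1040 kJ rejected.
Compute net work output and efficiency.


W = 1862.3500 - 944.1040 = 918.2460 kJ
eta = 918.2460 / 1862.3500 = 0.4931 = 49.3058%

W = 918.2460 kJ, eta = 49.3058%


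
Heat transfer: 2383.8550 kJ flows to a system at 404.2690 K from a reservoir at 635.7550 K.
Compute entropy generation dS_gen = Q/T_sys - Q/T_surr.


dS_sys = 2383.8550/404.2690 = 5.8967 kJ/K
dS_surr = -2383.8550/635.7550 = -3.7496 kJ/K
dS_gen = 5.8967 - 3.7496 = 2.1471 kJ/K (irreversible)

dS_gen = 2.1471 kJ/K, irreversible


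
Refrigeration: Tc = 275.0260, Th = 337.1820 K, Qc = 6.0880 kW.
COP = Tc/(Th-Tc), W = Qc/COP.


COP = 275.0260 / 62.1560 = 4.4248
W = 6.0880 / 4.4248 = 1.3759 kW

COP = 4.4248, W = 1.3759 kW


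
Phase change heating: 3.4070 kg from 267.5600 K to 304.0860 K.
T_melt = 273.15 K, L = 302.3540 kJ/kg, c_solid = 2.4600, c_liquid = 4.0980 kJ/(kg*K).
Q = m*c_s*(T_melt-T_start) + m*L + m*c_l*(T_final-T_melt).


Q1 (sensible, solid) = 3.4070 * 2.4600 * 5.5900 = 46.8510 kJ
Q2 (latent) = 3.4070 * 302.3540 = 1030.1201 kJ
Q3 (sensible, liquid) = 3.4070 * 4.0980 * 30.9360 = 431.9249 kJ
Q_total = 1508.8960 kJ

1508.8960 kJ


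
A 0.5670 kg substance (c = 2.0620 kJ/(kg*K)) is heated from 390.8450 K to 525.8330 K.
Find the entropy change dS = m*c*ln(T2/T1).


T2/T1 = 1.3454
ln(T2/T1) = 0.2967
dS = 0.5670 * 2.0620 * 0.2967 = 0.3469 kJ/K

0.3469 kJ/K


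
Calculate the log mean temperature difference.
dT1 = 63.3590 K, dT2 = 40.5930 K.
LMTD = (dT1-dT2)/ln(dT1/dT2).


dT1/dT2 = 1.5608
ln(dT1/dT2) = 0.4452
LMTD = 22.7660 / 0.4452 = 51.1341 K

51.1341 K


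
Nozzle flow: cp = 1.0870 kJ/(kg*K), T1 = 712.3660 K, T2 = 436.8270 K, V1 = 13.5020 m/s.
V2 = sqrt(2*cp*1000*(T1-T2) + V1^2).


dT = 275.5390 K
2*cp*1000*dT = 599021.7860
V1^2 = 182.3040
V2 = sqrt(599204.0900) = 774.0827 m/s

774.0827 m/s


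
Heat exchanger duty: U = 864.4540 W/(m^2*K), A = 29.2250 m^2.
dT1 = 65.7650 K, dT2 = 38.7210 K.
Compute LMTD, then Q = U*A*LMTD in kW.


LMTD = 51.0548 K
Q = 864.4540 * 29.2250 * 51.0548 = 1289830.6550 W = 1289.8307 kW

1289.8307 kW


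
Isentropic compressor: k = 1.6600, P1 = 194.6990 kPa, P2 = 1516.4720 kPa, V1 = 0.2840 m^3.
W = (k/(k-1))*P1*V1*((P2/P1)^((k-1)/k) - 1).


(k-1)/k = 0.3976
(P2/P1)^exp = 2.2617
W = 2.5152 * 194.6990 * 0.2840 * (2.2617 - 1) = 175.4735 kJ

175.4735 kJ


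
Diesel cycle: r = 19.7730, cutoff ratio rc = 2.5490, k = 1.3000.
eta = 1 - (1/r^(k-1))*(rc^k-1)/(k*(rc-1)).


r^(k-1) = 2.4481
rc^k = 3.3751
eta = 0.5182 = 51.8211%

51.8211%


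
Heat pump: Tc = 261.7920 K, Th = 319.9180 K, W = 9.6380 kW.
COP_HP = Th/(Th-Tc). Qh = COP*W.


COP = 319.9180 / 58.1260 = 5.5039
Qh = 5.5039 * 9.6380 = 53.0463 kW

COP = 5.5039, Qh = 53.0463 kW


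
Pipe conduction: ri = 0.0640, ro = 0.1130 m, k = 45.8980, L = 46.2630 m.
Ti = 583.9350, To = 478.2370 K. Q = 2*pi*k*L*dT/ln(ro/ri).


dT = 105.6980 K
ln(ro/ri) = 0.5685
Q = 2*pi*45.8980*46.2630*105.6980 / 0.5685 = 2480504.9904 W

2480504.9904 W


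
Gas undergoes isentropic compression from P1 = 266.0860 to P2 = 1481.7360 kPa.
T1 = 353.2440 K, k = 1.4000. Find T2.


(k-1)/k = 0.2857
(P2/P1)^exp = 1.6333
T2 = 353.2440 * 1.6333 = 576.9602 K

576.9602 K


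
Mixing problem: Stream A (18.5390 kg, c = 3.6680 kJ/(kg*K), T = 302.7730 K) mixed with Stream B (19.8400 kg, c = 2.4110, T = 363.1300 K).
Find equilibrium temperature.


num = 37958.9301
den = 115.8353
Tf = 327.6975 K

327.6975 K


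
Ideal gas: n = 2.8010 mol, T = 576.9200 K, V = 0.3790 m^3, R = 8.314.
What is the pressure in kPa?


P = nRT/V = 2.8010 * 8.314 * 576.9200 / 0.3790
= 13435.0326 / 0.3790 = 35448.6348 Pa = 35.4486 kPa

35.4486 kPa


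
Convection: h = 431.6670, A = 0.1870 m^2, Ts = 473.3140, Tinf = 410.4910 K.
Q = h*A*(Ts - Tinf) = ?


dT = 62.8230 K
Q = 431.6670 * 0.1870 * 62.8230 = 5071.1812 W

5071.1812 W


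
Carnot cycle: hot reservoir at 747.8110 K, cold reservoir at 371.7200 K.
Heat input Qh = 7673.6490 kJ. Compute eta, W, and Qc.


eta = 1 - 371.7200/747.8110 = 0.5029
W = 0.5029 * 7673.6490 = 3859.2510 kJ
Qc = 7673.6490 - 3859.2510 = 3814.3980 kJ

eta = 50.2923%, W = 3859.2510 kJ, Qc = 3814.3980 kJ


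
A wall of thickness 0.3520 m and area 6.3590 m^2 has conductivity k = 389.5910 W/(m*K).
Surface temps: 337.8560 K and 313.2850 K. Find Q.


dT = 24.5710 K
Q = 389.5910 * 6.3590 * 24.5710 / 0.3520 = 172933.0133 W

172933.0133 W


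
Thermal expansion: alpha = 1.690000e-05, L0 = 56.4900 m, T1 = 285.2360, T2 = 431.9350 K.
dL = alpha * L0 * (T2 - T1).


dT = 146.6990 K
dL = 1.690000e-05 * 56.4900 * 146.6990 = 0.140051 m
L_final = 56.630051 m

dL = 0.140051 m


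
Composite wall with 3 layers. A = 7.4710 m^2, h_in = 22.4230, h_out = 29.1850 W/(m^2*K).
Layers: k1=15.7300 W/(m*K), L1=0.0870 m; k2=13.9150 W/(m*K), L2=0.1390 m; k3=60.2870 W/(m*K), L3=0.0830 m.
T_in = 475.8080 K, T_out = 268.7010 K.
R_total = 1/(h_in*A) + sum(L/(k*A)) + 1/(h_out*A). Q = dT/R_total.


R_conv_in = 1/(22.4230*7.4710) = 0.0060
R_1 = 0.0870/(15.7300*7.4710) = 0.0007
R_2 = 0.1390/(13.9150*7.4710) = 0.0013
R_3 = 0.0830/(60.2870*7.4710) = 0.0002
R_conv_out = 1/(29.1850*7.4710) = 0.0046
R_total = 0.0128 K/W
Q = 207.1070 / 0.0128 = 16158.3961 W

R_total = 0.0128 K/W, Q = 16158.3961 W


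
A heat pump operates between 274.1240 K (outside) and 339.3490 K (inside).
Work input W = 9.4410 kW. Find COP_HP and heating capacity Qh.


COP = 339.3490 / 65.2250 = 5.2027
Qh = 5.2027 * 9.4410 = 49.1191 kW

COP = 5.2027, Qh = 49.1191 kW


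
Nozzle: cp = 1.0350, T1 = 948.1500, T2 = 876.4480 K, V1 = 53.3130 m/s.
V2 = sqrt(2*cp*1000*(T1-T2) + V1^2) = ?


dT = 71.7020 K
2*cp*1000*dT = 148423.1400
V1^2 = 2842.2760
V2 = sqrt(151265.4160) = 388.9285 m/s

388.9285 m/s


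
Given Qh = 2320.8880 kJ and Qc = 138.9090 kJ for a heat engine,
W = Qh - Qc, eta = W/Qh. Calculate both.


W = 2320.8880 - 138.9090 = 2181.9790 kJ
eta = 2181.9790 / 2320.8880 = 0.9401 = 94.0148%

W = 2181.9790 kJ, eta = 94.0148%


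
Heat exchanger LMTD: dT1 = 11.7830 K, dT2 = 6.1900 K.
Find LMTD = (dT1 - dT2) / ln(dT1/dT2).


dT1/dT2 = 1.9036
ln(dT1/dT2) = 0.6437
LMTD = 5.5930 / 0.6437 = 8.6885 K

8.6885 K


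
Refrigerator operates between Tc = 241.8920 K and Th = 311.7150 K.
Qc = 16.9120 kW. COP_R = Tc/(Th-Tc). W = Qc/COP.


COP = 241.8920 / 69.8230 = 3.4644
W = 16.9120 / 3.4644 = 4.8817 kW

COP = 3.4644, W = 4.8817 kW


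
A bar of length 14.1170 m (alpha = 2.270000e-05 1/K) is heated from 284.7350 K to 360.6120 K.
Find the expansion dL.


dT = 75.8770 K
dL = 2.270000e-05 * 14.1170 * 75.8770 = 0.024315 m
L_final = 14.141315 m

dL = 0.024315 m


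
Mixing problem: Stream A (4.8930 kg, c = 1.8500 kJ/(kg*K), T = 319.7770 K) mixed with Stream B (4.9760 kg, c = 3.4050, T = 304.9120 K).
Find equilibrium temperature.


num = 8060.8468
den = 25.9953
Tf = 310.0883 K

310.0883 K


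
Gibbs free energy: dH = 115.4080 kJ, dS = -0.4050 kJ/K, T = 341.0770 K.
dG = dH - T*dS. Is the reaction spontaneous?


T*dS = 341.0770 * -0.4050 = -138.1362 kJ
dG = 115.4080 + 138.1362 = 253.5442 kJ (non-spontaneous)

dG = 253.5442 kJ, non-spontaneous


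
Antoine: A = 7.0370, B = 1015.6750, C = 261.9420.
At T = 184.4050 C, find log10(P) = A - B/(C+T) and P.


C+T = 446.3470
B/(C+T) = 2.2755
log10(P) = 7.0370 - 2.2755 = 4.7615
P = 10^4.7615 = 57739.3932 mmHg

57739.3932 mmHg


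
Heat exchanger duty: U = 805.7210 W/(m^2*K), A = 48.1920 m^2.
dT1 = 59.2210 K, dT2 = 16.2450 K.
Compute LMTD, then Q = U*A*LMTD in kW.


LMTD = 33.2248 K
Q = 805.7210 * 48.1920 * 33.2248 = 1290096.5079 W = 1290.0965 kW

1290.0965 kW


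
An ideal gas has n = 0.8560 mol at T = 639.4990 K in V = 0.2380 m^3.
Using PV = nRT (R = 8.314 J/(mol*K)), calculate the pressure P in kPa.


P = nRT/V = 0.8560 * 8.314 * 639.4990 / 0.2380
= 4551.1763 / 0.2380 = 19122.5893 Pa = 19.1226 kPa

19.1226 kPa


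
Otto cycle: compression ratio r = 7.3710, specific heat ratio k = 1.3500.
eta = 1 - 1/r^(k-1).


r^(k-1) = 2.0120
eta = 1 - 1/2.0120 = 0.5030 = 50.2989%

50.2989%


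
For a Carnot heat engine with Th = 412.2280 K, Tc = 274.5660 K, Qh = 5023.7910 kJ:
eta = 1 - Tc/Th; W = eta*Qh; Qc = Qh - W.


eta = 1 - 274.5660/412.2280 = 0.3339
W = 0.3339 * 5023.7910 = 1677.6762 kJ
Qc = 5023.7910 - 1677.6762 = 3346.1148 kJ

eta = 33.3946%, W = 1677.6762 kJ, Qc = 3346.1148 kJ


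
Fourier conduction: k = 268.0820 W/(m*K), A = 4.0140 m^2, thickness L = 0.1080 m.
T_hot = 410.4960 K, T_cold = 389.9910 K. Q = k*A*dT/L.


dT = 20.5050 K
Q = 268.0820 * 4.0140 * 20.5050 / 0.1080 = 204305.9624 W

204305.9624 W


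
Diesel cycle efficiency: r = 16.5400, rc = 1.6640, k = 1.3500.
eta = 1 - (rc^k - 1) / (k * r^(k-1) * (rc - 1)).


r^(k-1) = 2.6699
rc^k = 1.9886
eta = 0.5869 = 58.6904%

58.6904%


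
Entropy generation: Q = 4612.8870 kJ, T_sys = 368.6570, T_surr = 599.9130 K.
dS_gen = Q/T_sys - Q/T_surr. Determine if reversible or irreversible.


dS_sys = 4612.8870/368.6570 = 12.5127 kJ/K
dS_surr = -4612.8870/599.9130 = -7.6893 kJ/K
dS_gen = 12.5127 - 7.6893 = 4.8234 kJ/K (irreversible)

dS_gen = 4.8234 kJ/K, irreversible


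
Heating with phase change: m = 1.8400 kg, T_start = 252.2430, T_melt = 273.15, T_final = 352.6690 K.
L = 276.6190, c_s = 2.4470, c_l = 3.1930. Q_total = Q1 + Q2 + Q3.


Q1 (sensible, solid) = 1.8400 * 2.4470 * 20.9070 = 94.1333 kJ
Q2 (latent) = 1.8400 * 276.6190 = 508.9790 kJ
Q3 (sensible, liquid) = 1.8400 * 3.1930 * 79.5190 = 467.1837 kJ
Q_total = 1070.2960 kJ

1070.2960 kJ


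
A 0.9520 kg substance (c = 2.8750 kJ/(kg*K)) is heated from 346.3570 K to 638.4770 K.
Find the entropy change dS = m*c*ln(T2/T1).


T2/T1 = 1.8434
ln(T2/T1) = 0.6116
dS = 0.9520 * 2.8750 * 0.6116 = 1.6740 kJ/K

1.6740 kJ/K


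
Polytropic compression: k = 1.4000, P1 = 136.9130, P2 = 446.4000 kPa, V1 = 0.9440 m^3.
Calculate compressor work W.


(k-1)/k = 0.2857
(P2/P1)^exp = 1.4017
W = 3.5000 * 136.9130 * 0.9440 * (1.4017 - 1) = 181.7077 kJ

181.7077 kJ


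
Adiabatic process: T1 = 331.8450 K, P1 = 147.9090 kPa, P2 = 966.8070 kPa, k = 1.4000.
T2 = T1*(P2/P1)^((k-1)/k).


(k-1)/k = 0.2857
(P2/P1)^exp = 1.7098
T2 = 331.8450 * 1.7098 = 567.4022 K

567.4022 K


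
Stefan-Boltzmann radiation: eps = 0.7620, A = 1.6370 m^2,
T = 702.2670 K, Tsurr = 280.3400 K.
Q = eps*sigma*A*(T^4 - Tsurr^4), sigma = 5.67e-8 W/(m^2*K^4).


T^4 = 2.4323e+11
Tsurr^4 = 6.1765e+09
Q = 0.7620 * 5.67e-8 * 1.6370 * 2.3705e+11 = 16765.8213 W

16765.8213 W


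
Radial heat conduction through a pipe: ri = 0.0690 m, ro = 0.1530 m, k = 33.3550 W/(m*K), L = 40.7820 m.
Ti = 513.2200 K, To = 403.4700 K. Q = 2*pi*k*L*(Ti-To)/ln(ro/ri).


dT = 109.7500 K
ln(ro/ri) = 0.7963
Q = 2*pi*33.3550*40.7820*109.7500 / 0.7963 = 1177931.4376 W

1177931.4376 W


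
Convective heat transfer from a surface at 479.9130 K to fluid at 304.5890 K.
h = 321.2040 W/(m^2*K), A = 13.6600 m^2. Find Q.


dT = 175.3240 K
Q = 321.2040 * 13.6600 * 175.3240 = 769259.7595 W

769259.7595 W


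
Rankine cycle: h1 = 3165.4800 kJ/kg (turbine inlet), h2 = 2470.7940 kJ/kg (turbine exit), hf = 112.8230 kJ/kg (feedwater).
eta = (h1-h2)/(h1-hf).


W = 694.6860 kJ/kg
Q_in = 3052.6570 kJ/kg
eta = 0.2276 = 22.7568%

eta = 22.7568%


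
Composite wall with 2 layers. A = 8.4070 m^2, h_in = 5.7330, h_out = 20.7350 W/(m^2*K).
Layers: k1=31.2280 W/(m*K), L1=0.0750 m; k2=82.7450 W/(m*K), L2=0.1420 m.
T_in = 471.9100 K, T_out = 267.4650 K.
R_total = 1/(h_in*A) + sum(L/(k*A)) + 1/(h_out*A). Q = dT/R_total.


R_conv_in = 1/(5.7330*8.4070) = 0.0207
R_1 = 0.0750/(31.2280*8.4070) = 0.0003
R_2 = 0.1420/(82.7450*8.4070) = 0.0002
R_conv_out = 1/(20.7350*8.4070) = 0.0057
R_total = 0.0270 K/W
Q = 204.4450 / 0.0270 = 7579.2097 W

R_total = 0.0270 K/W, Q = 7579.2097 W


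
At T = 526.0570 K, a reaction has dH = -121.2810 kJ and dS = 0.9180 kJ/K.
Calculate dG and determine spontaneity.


T*dS = 526.0570 * 0.9180 = 482.9203 kJ
dG = -121.2810 - 482.9203 = -604.2013 kJ (spontaneous)

dG = -604.2013 kJ, spontaneous


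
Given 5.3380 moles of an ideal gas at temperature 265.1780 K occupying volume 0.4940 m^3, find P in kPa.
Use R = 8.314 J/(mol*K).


P = nRT/V = 5.3380 * 8.314 * 265.1780 / 0.4940
= 11768.6346 / 0.4940 = 23823.1471 Pa = 23.8231 kPa

23.8231 kPa


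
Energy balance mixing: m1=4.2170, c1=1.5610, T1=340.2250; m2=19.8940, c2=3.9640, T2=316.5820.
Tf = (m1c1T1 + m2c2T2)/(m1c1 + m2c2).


num = 27205.2100
den = 85.4426
Tf = 318.4035 K

318.4035 K


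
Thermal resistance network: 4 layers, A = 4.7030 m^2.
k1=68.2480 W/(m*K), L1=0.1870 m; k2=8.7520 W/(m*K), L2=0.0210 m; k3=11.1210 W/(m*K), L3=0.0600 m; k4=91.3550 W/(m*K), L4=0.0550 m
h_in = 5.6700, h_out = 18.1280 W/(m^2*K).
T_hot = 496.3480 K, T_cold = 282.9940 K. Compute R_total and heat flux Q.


R_conv_in = 1/(5.6700*4.7030) = 0.0375
R_1 = 0.1870/(68.2480*4.7030) = 0.0006
R_2 = 0.0210/(8.7520*4.7030) = 0.0005
R_3 = 0.0600/(11.1210*4.7030) = 0.0011
R_4 = 0.0550/(91.3550*4.7030) = 0.0001
R_conv_out = 1/(18.1280*4.7030) = 0.0117
R_total = 0.0516 K/W
Q = 213.3540 / 0.0516 = 4134.9032 W

R_total = 0.0516 K/W, Q = 4134.9032 W


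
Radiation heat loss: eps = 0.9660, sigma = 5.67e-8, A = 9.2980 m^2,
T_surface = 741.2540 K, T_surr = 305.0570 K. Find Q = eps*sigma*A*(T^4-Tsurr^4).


T^4 = 3.0190e+11
Tsurr^4 = 8.6601e+09
Q = 0.9660 * 5.67e-8 * 9.2980 * 2.9324e+11 = 149340.6355 W

149340.6355 W


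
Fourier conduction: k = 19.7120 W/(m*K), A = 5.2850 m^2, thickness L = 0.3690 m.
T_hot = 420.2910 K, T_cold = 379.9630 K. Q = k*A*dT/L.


dT = 40.3280 K
Q = 19.7120 * 5.2850 * 40.3280 / 0.3690 = 11385.6021 W

11385.6021 W


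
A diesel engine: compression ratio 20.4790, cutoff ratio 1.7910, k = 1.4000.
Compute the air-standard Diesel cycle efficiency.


r^(k-1) = 3.3460
rc^k = 2.2612
eta = 0.6596 = 65.9634%

65.9634%


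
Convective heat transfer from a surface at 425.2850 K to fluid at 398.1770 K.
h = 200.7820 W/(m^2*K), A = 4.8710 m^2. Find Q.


dT = 27.1080 K
Q = 200.7820 * 4.8710 * 27.1080 = 26511.8713 W

26511.8713 W


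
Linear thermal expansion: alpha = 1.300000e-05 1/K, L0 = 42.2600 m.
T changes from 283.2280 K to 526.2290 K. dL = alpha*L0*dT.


dT = 243.0010 K
dL = 1.300000e-05 * 42.2600 * 243.0010 = 0.133500 m
L_final = 42.393500 m

dL = 0.133500 m


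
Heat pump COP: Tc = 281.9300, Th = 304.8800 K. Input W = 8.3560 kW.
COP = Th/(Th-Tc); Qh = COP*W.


COP = 304.8800 / 22.9500 = 13.2845
Qh = 13.2845 * 8.3560 = 111.0055 kW

COP = 13.2845, Qh = 111.0055 kW


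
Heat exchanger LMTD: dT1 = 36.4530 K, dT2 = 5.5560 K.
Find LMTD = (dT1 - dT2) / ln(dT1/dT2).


dT1/dT2 = 6.5610
ln(dT1/dT2) = 1.8811
LMTD = 30.8970 / 1.8811 = 16.4246 K

16.4246 K


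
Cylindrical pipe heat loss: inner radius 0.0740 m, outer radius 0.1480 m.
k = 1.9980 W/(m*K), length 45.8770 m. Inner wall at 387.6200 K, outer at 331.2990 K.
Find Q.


dT = 56.3210 K
ln(ro/ri) = 0.6931
Q = 2*pi*1.9980*45.8770*56.3210 / 0.6931 = 46796.7033 W

46796.7033 W


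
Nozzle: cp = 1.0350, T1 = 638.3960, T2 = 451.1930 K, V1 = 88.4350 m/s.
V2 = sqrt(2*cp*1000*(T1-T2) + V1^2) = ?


dT = 187.2030 K
2*cp*1000*dT = 387510.2100
V1^2 = 7820.7492
V2 = sqrt(395330.9592) = 628.7535 m/s

628.7535 m/s


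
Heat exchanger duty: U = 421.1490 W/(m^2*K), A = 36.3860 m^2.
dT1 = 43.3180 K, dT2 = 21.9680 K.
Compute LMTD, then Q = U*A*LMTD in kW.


LMTD = 31.4442 K
Q = 421.1490 * 36.3860 * 31.4442 = 481848.0307 W = 481.8480 kW

481.8480 kW


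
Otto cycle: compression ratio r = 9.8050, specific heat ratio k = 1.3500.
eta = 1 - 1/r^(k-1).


r^(k-1) = 2.2233
eta = 1 - 1/2.2233 = 0.5502 = 55.0227%

55.0227%


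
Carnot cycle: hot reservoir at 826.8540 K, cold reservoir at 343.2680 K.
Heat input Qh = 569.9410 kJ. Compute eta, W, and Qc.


eta = 1 - 343.2680/826.8540 = 0.5849
W = 0.5849 * 569.9410 = 333.3303 kJ
Qc = 569.9410 - 333.3303 = 236.6107 kJ

eta = 58.4851%, W = 333.3303 kJ, Qc = 236.6107 kJ


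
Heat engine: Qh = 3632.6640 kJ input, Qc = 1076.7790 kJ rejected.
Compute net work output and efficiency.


W = 3632.6640 - 1076.7790 = 2555.8850 kJ
eta = 2555.8850 / 3632.6640 = 0.7036 = 70.3584%

W = 2555.8850 kJ, eta = 70.3584%


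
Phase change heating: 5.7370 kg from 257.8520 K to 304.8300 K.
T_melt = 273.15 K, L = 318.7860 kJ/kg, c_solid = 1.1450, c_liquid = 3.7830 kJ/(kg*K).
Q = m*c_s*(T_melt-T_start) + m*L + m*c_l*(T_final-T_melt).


Q1 (sensible, solid) = 5.7370 * 1.1450 * 15.2980 = 100.4905 kJ
Q2 (latent) = 5.7370 * 318.7860 = 1828.8753 kJ
Q3 (sensible, liquid) = 5.7370 * 3.7830 * 31.6800 = 687.5533 kJ
Q_total = 2616.9191 kJ

2616.9191 kJ


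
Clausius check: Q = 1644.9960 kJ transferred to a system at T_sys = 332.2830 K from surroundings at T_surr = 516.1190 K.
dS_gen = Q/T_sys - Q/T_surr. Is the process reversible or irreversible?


dS_sys = 1644.9960/332.2830 = 4.9506 kJ/K
dS_surr = -1644.9960/516.1190 = -3.1872 kJ/K
dS_gen = 4.9506 - 3.1872 = 1.7633 kJ/K (irreversible)

dS_gen = 1.7633 kJ/K, irreversible


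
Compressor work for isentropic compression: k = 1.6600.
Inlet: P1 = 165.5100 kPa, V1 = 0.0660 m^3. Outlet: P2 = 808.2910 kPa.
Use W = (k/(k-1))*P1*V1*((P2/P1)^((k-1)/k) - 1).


(k-1)/k = 0.3976
(P2/P1)^exp = 1.8786
W = 2.5152 * 165.5100 * 0.0660 * (1.8786 - 1) = 24.1396 kJ

24.1396 kJ


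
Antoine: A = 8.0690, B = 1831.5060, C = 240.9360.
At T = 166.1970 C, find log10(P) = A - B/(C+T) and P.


C+T = 407.1330
B/(C+T) = 4.4985
log10(P) = 8.0690 - 4.4985 = 3.5705
P = 10^3.5705 = 3719.2494 mmHg

3719.2494 mmHg


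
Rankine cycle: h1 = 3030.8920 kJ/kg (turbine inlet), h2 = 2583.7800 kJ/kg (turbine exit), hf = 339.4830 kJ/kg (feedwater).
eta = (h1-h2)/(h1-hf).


W = 447.1120 kJ/kg
Q_in = 2691.4090 kJ/kg
eta = 0.1661 = 16.6126%

eta = 16.6126%


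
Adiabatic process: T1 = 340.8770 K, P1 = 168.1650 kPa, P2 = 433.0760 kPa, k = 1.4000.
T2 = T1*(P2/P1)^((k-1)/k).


(k-1)/k = 0.2857
(P2/P1)^exp = 1.3103
T2 = 340.8770 * 1.3103 = 446.6602 K

446.6602 K


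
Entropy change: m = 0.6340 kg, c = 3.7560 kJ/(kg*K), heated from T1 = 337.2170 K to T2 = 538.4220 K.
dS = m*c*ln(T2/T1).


T2/T1 = 1.5967
ln(T2/T1) = 0.4679
dS = 0.6340 * 3.7560 * 0.4679 = 1.1143 kJ/K

1.1143 kJ/K


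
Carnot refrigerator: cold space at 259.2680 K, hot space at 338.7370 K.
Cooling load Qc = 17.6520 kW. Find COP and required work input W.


COP = 259.2680 / 79.4690 = 3.2625
W = 17.6520 / 3.2625 = 5.4106 kW

COP = 3.2625, W = 5.4106 kW


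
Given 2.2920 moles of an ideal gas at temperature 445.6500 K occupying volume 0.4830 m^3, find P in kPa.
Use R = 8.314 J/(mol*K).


P = nRT/V = 2.2920 * 8.314 * 445.6500 / 0.4830
= 8492.1674 / 0.4830 = 17582.1270 Pa = 17.5821 kPa

17.5821 kPa


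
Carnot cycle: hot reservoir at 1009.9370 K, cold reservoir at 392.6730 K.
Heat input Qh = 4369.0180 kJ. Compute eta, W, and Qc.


eta = 1 - 392.6730/1009.9370 = 0.6112
W = 0.6112 * 4369.0180 = 2670.3027 kJ
Qc = 4369.0180 - 2670.3027 = 1698.7153 kJ

eta = 61.1191%, W = 2670.3027 kJ, Qc = 1698.7153 kJ


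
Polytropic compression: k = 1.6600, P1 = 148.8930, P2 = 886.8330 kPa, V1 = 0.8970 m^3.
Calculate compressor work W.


(k-1)/k = 0.3976
(P2/P1)^exp = 2.0329
W = 2.5152 * 148.8930 * 0.8970 * (2.0329 - 1) = 346.9735 kJ

346.9735 kJ


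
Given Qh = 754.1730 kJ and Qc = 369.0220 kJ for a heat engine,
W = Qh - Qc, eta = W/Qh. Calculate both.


W = 754.1730 - 369.0220 = 385.1510 kJ
eta = 385.1510 / 754.1730 = 0.5107 = 51.0693%

W = 385.1510 kJ, eta = 51.0693%


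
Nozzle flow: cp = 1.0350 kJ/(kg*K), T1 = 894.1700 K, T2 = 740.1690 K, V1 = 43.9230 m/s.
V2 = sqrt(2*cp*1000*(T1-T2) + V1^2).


dT = 154.0010 K
2*cp*1000*dT = 318782.0700
V1^2 = 1929.2299
V2 = sqrt(320711.2999) = 566.3138 m/s

566.3138 m/s


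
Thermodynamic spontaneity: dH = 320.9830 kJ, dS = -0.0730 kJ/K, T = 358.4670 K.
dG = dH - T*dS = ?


T*dS = 358.4670 * -0.0730 = -26.1681 kJ
dG = 320.9830 + 26.1681 = 347.1511 kJ (non-spontaneous)

dG = 347.1511 kJ, non-spontaneous


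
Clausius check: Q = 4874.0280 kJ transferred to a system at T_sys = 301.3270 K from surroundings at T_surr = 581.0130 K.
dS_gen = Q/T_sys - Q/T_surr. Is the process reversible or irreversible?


dS_sys = 4874.0280/301.3270 = 16.1752 kJ/K
dS_surr = -4874.0280/581.0130 = -8.3888 kJ/K
dS_gen = 16.1752 - 8.3888 = 7.7864 kJ/K (irreversible)

dS_gen = 7.7864 kJ/K, irreversible


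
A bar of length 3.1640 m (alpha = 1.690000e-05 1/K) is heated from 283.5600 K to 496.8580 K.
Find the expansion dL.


dT = 213.2980 K
dL = 1.690000e-05 * 3.1640 * 213.2980 = 0.011405 m
L_final = 3.175405 m

dL = 0.011405 m


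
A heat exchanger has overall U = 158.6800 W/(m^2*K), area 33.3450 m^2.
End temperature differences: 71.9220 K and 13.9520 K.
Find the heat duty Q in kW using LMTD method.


LMTD = 35.3484 K
Q = 158.6800 * 33.3450 * 35.3484 = 187035.1084 W = 187.0351 kW

187.0351 kW


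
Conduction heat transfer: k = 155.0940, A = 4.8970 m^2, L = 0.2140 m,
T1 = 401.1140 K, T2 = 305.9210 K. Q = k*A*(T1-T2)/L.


dT = 95.1930 K
Q = 155.0940 * 4.8970 * 95.1930 / 0.2140 = 337844.1019 W

337844.1019 W


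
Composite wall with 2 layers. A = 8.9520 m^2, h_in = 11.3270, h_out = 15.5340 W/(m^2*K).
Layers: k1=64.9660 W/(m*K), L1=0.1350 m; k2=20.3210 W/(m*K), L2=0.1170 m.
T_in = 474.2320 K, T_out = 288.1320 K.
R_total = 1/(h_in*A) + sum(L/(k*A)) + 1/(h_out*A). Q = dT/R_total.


R_conv_in = 1/(11.3270*8.9520) = 0.0099
R_1 = 0.1350/(64.9660*8.9520) = 0.0002
R_2 = 0.1170/(20.3210*8.9520) = 0.0006
R_conv_out = 1/(15.5340*8.9520) = 0.0072
R_total = 0.0179 K/W
Q = 186.1000 / 0.0179 = 10380.1716 W

R_total = 0.0179 K/W, Q = 10380.1716 W


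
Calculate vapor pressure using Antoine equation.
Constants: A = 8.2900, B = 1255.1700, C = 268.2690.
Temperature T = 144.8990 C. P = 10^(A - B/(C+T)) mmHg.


C+T = 413.1680
B/(C+T) = 3.0379
log10(P) = 8.2900 - 3.0379 = 5.2521
P = 10^5.2521 = 178682.9938 mmHg

178682.9938 mmHg


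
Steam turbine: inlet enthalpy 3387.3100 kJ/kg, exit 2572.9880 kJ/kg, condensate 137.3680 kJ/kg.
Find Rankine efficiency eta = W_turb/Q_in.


W = 814.3220 kJ/kg
Q_in = 3249.9420 kJ/kg
eta = 0.2506 = 25.0565%

eta = 25.0565%


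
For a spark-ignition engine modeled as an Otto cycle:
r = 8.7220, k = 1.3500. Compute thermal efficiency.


r^(k-1) = 2.1341
eta = 1 - 1/2.1341 = 0.5314 = 53.1419%

53.1419%


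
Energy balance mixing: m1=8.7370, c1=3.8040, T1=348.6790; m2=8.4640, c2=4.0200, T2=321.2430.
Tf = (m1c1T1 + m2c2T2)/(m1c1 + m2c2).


num = 22518.9207
den = 67.2608
Tf = 334.7999 K

334.7999 K


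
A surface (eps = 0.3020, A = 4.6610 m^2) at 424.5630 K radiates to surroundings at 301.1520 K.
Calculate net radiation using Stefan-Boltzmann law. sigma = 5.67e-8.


T^4 = 3.2491e+10
Tsurr^4 = 8.2251e+09
Q = 0.3020 * 5.67e-8 * 4.6610 * 2.4266e+10 = 1936.7441 W

1936.7441 W


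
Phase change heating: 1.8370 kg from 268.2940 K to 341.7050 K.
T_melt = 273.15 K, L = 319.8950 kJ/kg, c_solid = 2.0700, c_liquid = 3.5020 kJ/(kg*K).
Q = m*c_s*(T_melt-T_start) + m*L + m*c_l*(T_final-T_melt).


Q1 (sensible, solid) = 1.8370 * 2.0700 * 4.8560 = 18.4654 kJ
Q2 (latent) = 1.8370 * 319.8950 = 587.6471 kJ
Q3 (sensible, liquid) = 1.8370 * 3.5020 * 68.5550 = 441.0262 kJ
Q_total = 1047.1387 kJ

1047.1387 kJ


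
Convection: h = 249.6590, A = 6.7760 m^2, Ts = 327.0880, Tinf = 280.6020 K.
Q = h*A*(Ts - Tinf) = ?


dT = 46.4860 K
Q = 249.6590 * 6.7760 * 46.4860 = 78639.8727 W

78639.8727 W


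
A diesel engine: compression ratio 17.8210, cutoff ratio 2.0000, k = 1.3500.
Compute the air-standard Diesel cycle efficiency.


r^(k-1) = 2.7405
rc^k = 2.5491
eta = 0.5813 = 58.1278%

58.1278%


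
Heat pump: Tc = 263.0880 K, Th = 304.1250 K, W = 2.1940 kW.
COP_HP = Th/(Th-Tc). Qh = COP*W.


COP = 304.1250 / 41.0370 = 7.4110
Qh = 7.4110 * 2.1940 = 16.2597 kW

COP = 7.4110, Qh = 16.2597 kW


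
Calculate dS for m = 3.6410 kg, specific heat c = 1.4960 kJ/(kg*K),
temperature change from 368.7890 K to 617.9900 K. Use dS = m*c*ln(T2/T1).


T2/T1 = 1.6757
ln(T2/T1) = 0.5162
dS = 3.6410 * 1.4960 * 0.5162 = 2.8120 kJ/K

2.8120 kJ/K


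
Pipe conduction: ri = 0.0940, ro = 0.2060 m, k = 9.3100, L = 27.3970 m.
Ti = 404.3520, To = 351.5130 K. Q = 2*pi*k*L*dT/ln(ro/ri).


dT = 52.8390 K
ln(ro/ri) = 0.7846
Q = 2*pi*9.3100*27.3970*52.8390 / 0.7846 = 107931.7325 W

107931.7325 W


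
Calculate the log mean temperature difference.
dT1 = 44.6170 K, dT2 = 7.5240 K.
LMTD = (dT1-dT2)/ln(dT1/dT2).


dT1/dT2 = 5.9300
ln(dT1/dT2) = 1.7800
LMTD = 37.0930 / 1.7800 = 20.8386 K

20.8386 K


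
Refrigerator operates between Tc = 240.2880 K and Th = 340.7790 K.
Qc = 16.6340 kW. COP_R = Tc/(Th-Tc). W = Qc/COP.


COP = 240.2880 / 100.4910 = 2.3911
W = 16.6340 / 2.3911 = 6.9565 kW

COP = 2.3911, W = 6.9565 kW


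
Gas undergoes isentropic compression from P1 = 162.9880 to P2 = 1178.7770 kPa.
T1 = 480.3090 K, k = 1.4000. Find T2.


(k-1)/k = 0.2857
(P2/P1)^exp = 1.7600
T2 = 480.3090 * 1.7600 = 845.3337 K

845.3337 K


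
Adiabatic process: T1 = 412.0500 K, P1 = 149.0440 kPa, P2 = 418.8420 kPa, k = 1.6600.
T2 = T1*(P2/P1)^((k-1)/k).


(k-1)/k = 0.3976
(P2/P1)^exp = 1.5080
T2 = 412.0500 * 1.5080 = 621.3881 K

621.3881 K


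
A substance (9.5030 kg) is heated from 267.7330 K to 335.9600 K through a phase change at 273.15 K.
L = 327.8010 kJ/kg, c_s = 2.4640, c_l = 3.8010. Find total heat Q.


Q1 (sensible, solid) = 9.5030 * 2.4640 * 5.4170 = 126.8412 kJ
Q2 (latent) = 9.5030 * 327.8010 = 3115.0929 kJ
Q3 (sensible, liquid) = 9.5030 * 3.8010 * 62.8100 = 2268.7539 kJ
Q_total = 5510.6880 kJ

5510.6880 kJ


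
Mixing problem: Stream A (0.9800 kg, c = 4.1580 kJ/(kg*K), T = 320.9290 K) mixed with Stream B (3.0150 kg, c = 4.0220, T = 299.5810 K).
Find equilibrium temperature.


num = 4940.5524
den = 16.2012
Tf = 304.9503 K

304.9503 K


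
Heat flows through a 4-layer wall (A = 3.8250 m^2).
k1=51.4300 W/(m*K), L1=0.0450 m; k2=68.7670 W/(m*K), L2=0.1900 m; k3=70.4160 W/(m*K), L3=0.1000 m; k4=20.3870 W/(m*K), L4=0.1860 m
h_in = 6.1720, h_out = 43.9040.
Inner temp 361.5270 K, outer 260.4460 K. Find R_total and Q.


R_conv_in = 1/(6.1720*3.8250) = 0.0424
R_1 = 0.0450/(51.4300*3.8250) = 0.0002
R_2 = 0.1900/(68.7670*3.8250) = 0.0007
R_3 = 0.1000/(70.4160*3.8250) = 0.0004
R_4 = 0.1860/(20.3870*3.8250) = 0.0024
R_conv_out = 1/(43.9040*3.8250) = 0.0060
R_total = 0.0520 K/W
Q = 101.0810 / 0.0520 = 1943.0787 W

R_total = 0.0520 K/W, Q = 1943.0787 W


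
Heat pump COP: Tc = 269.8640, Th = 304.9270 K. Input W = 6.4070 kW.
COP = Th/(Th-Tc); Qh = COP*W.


COP = 304.9270 / 35.0630 = 8.6965
Qh = 8.6965 * 6.4070 = 55.7188 kW

COP = 8.6965, Qh = 55.7188 kW


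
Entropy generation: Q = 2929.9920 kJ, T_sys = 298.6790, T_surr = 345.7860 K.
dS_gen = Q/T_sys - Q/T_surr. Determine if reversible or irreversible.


dS_sys = 2929.9920/298.6790 = 9.8098 kJ/K
dS_surr = -2929.9920/345.7860 = -8.4734 kJ/K
dS_gen = 9.8098 - 8.4734 = 1.3364 kJ/K (irreversible)

dS_gen = 1.3364 kJ/K, irreversible


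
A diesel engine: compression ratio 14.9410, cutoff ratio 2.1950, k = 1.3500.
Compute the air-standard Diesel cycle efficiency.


r^(k-1) = 2.5765
rc^k = 2.8903
eta = 0.5452 = 54.5236%

54.5236%


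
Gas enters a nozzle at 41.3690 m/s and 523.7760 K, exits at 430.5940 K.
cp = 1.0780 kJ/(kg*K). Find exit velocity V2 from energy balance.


dT = 93.1820 K
2*cp*1000*dT = 200900.3920
V1^2 = 1711.3942
V2 = sqrt(202611.7862) = 450.1242 m/s

450.1242 m/s


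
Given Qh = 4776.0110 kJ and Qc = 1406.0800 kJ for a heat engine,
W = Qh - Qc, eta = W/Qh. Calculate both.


W = 4776.0110 - 1406.0800 = 3369.9310 kJ
eta = 3369.9310 / 4776.0110 = 0.7056 = 70.5595%

W = 3369.9310 kJ, eta = 70.5595%


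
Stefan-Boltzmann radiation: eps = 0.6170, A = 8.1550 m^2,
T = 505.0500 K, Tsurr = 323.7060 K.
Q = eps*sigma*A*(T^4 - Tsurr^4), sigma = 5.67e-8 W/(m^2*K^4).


T^4 = 6.5064e+10
Tsurr^4 = 1.0980e+10
Q = 0.6170 * 5.67e-8 * 8.1550 * 5.4083e+10 = 15429.6807 W

15429.6807 W


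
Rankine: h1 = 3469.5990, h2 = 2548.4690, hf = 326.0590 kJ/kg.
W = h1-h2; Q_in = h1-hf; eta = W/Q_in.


W = 921.1300 kJ/kg
Q_in = 3143.5400 kJ/kg
eta = 0.2930 = 29.3023%

eta = 29.3023%


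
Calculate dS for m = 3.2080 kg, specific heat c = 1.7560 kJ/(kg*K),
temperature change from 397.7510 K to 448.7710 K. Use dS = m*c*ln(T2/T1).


T2/T1 = 1.1283
ln(T2/T1) = 0.1207
dS = 3.2080 * 1.7560 * 0.1207 = 0.6799 kJ/K

0.6799 kJ/K


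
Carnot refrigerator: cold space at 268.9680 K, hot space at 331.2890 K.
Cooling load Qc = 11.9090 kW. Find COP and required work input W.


COP = 268.9680 / 62.3210 = 4.3158
W = 11.9090 / 4.3158 = 2.7594 kW

COP = 4.3158, W = 2.7594 kW


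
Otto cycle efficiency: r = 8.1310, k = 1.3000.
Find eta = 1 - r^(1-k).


r^(k-1) = 1.8752
eta = 1 - 1/1.8752 = 0.4667 = 46.6718%

46.6718%


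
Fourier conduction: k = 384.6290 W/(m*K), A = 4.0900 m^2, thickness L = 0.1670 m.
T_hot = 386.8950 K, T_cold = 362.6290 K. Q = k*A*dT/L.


dT = 24.2660 K
Q = 384.6290 * 4.0900 * 24.2660 / 0.1670 = 228584.6462 W

228584.6462 W


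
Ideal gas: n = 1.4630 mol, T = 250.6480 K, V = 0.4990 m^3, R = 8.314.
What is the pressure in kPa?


P = nRT/V = 1.4630 * 8.314 * 250.6480 / 0.4990
= 3048.7274 / 0.4990 = 6109.6741 Pa = 6.1097 kPa

6.1097 kPa


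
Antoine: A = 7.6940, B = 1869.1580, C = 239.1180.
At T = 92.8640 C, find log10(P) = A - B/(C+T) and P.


C+T = 331.9820
B/(C+T) = 5.6303
log10(P) = 7.6940 - 5.6303 = 2.0637
P = 10^2.0637 = 115.7979 mmHg

115.7979 mmHg


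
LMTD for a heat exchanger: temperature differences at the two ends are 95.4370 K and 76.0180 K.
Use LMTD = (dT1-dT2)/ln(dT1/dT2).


dT1/dT2 = 1.2555
ln(dT1/dT2) = 0.2275
LMTD = 19.4190 / 0.2275 = 85.3597 K

85.3597 K


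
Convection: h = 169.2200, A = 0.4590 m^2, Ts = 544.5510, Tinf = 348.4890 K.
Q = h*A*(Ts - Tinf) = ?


dT = 196.0620 K
Q = 169.2200 * 0.4590 * 196.0620 = 15228.5237 W

15228.5237 W


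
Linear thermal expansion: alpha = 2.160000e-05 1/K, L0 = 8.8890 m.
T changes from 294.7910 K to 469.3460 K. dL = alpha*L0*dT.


dT = 174.5550 K
dL = 2.160000e-05 * 8.8890 * 174.5550 = 0.033515 m
L_final = 8.922515 m

dL = 0.033515 m


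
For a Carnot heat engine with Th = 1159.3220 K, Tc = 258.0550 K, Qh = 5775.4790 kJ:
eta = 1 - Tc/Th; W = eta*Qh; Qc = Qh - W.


eta = 1 - 258.0550/1159.3220 = 0.7774
W = 0.7774 * 5775.4790 = 4489.9076 kJ
Qc = 5775.4790 - 4489.9076 = 1285.5714 kJ

eta = 77.7409%, W = 4489.9076 kJ, Qc = 1285.5714 kJ


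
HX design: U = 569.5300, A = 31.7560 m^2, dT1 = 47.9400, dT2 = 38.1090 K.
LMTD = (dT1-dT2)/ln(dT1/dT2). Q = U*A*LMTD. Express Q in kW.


LMTD = 42.8366 K
Q = 569.5300 * 31.7560 * 42.8366 = 774743.3728 W = 774.7434 kW

774.7434 kW


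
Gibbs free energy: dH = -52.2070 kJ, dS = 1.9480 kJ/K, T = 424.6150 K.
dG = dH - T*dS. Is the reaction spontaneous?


T*dS = 424.6150 * 1.9480 = 827.1500 kJ
dG = -52.2070 - 827.1500 = -879.3570 kJ (spontaneous)

dG = -879.3570 kJ, spontaneous


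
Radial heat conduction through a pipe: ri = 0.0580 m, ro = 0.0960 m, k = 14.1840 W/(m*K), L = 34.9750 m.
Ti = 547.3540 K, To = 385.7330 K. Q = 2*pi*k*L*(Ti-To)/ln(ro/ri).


dT = 161.6210 K
ln(ro/ri) = 0.5039
Q = 2*pi*14.1840*34.9750*161.6210 / 0.5039 = 999735.8825 W

999735.8825 W


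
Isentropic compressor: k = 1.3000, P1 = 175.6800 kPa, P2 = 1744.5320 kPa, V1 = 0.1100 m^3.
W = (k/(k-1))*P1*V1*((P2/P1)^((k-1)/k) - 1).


(k-1)/k = 0.2308
(P2/P1)^exp = 1.6985
W = 4.3333 * 175.6800 * 0.1100 * (1.6985 - 1) = 58.4934 kJ

58.4934 kJ


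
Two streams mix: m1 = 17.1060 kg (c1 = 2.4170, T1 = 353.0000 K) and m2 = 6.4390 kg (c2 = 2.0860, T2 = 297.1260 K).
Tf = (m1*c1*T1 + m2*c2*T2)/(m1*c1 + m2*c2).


num = 18585.7796
den = 54.7770
Tf = 339.2992 K

339.2992 K


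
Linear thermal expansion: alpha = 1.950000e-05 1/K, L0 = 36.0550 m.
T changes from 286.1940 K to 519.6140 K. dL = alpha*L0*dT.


dT = 233.4200 K
dL = 1.950000e-05 * 36.0550 * 233.4200 = 0.164111 m
L_final = 36.219111 m

dL = 0.164111 m


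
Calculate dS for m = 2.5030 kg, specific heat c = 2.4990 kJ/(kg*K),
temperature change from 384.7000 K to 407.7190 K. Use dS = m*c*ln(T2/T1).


T2/T1 = 1.0598
ln(T2/T1) = 0.0581
dS = 2.5030 * 2.4990 * 0.0581 = 0.3635 kJ/K

0.3635 kJ/K


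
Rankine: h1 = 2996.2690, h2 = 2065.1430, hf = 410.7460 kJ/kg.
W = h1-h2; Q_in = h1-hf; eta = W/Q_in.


W = 931.1260 kJ/kg
Q_in = 2585.5230 kJ/kg
eta = 0.3601 = 36.0131%

eta = 36.0131%


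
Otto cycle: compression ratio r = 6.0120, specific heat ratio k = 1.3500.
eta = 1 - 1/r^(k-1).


r^(k-1) = 1.8735
eta = 1 - 1/1.8735 = 0.4662 = 46.6243%

46.6243%


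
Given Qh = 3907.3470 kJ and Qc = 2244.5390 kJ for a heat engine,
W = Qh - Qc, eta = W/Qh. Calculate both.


W = 3907.3470 - 2244.5390 = 1662.8080 kJ
eta = 1662.8080 / 3907.3470 = 0.4256 = 42.5559%

W = 1662.8080 kJ, eta = 42.5559%


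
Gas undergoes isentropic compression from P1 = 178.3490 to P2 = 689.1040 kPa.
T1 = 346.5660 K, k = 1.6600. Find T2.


(k-1)/k = 0.3976
(P2/P1)^exp = 1.7116
T2 = 346.5660 * 1.7116 = 593.1672 K

593.1672 K


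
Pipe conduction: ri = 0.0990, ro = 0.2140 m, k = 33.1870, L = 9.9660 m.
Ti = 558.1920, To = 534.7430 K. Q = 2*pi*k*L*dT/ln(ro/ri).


dT = 23.4490 K
ln(ro/ri) = 0.7709
Q = 2*pi*33.1870*9.9660*23.4490 / 0.7709 = 63214.9390 W

63214.9390 W


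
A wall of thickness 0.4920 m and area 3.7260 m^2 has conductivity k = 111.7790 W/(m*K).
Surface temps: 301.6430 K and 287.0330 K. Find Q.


dT = 14.6100 K
Q = 111.7790 * 3.7260 * 14.6100 / 0.4920 = 12367.6784 W

12367.6784 W


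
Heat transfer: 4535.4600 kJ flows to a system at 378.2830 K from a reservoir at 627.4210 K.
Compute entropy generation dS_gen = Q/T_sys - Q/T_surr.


dS_sys = 4535.4600/378.2830 = 11.9896 kJ/K
dS_surr = -4535.4600/627.4210 = -7.2287 kJ/K
dS_gen = 11.9896 - 7.2287 = 4.7609 kJ/K (irreversible)

dS_gen = 4.7609 kJ/K, irreversible
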